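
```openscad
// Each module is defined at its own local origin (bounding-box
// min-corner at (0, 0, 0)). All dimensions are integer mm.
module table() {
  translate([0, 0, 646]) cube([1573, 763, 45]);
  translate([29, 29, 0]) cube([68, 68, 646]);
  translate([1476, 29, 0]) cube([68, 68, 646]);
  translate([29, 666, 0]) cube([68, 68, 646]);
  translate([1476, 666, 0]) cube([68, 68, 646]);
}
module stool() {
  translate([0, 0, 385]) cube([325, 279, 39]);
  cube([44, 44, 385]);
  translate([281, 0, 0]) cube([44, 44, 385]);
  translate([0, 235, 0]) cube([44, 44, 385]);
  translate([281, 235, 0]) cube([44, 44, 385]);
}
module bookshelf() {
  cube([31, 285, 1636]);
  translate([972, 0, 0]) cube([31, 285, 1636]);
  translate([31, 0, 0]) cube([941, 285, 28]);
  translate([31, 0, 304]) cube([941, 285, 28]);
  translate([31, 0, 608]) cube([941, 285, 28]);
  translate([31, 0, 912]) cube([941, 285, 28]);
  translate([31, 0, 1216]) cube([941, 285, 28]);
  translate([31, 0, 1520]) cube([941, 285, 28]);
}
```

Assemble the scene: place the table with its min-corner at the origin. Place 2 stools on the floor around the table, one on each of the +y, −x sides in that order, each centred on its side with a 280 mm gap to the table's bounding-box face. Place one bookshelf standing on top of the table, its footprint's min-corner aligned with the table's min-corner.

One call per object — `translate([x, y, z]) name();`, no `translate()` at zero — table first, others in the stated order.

table();
translate([624, 1043, 0]) stool();
translate([-605, 242, 0]) stool();
translate([0, 0, 691]) bookshelf();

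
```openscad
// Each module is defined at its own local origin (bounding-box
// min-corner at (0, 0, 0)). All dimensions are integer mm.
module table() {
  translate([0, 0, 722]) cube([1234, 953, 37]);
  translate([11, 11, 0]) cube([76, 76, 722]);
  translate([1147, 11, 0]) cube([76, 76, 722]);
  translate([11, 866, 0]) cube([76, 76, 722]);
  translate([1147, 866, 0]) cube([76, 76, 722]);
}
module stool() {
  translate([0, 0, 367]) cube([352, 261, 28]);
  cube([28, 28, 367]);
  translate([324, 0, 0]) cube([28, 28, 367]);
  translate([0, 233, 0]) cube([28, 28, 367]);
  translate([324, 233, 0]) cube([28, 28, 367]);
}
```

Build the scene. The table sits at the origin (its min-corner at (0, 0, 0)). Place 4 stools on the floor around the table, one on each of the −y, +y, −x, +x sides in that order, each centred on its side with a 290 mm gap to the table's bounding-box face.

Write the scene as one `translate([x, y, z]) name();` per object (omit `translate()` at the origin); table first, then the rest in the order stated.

table();
translate([441, -551, 0]) stool();
translate([441, 1243, 0]) stool();
translate([-642, 346, 0]) stool();
translate([1524, 346, 0]) stool();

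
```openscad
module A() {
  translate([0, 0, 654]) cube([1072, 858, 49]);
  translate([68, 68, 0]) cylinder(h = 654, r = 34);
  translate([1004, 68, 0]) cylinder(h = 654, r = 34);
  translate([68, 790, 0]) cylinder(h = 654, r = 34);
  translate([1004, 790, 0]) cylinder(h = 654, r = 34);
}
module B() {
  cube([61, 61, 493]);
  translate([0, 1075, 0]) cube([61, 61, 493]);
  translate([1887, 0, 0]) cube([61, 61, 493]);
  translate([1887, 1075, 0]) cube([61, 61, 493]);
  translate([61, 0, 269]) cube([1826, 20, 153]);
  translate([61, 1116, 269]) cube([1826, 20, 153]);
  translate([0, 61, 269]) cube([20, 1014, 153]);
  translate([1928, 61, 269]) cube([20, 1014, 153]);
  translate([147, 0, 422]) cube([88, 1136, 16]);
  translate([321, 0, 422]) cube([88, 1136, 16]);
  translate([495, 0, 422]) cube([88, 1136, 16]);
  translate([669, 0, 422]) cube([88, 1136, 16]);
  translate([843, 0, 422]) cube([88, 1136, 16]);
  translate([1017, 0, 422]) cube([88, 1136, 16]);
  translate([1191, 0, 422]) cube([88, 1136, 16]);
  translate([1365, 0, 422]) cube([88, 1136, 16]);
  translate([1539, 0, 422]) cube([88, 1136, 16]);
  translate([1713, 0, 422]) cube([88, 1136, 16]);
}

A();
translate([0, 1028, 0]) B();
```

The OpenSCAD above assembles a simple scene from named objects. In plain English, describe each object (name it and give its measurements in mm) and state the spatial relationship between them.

A is a rectangular dining table. The top is 1072×858×49 mm with its upper surface at z = 703 mm. It stands on four round legs of 68 mm diameter, each leg's bounding box inset 34 mm from the nearest pair of top edges, running from the floor to the underside of the top.

B is a bed frame 1948 mm long (x) by 1136 mm wide (y). Four 61×61 mm corner posts, 493 mm tall, at the corners of the footprint. Four rails of 20 mm thickness and 153 mm height run between adjacent posts with their undersides at z = 269 mm, their outer faces flush with the outside of the frame (the two x-running rails run between the posts' inner faces; the two y-running rails run between the posts' inner faces). 10 slats, each 88 mm wide (x) and 16 mm thick, lie across the top of the two x-running rails, running the full 1136 mm width of the frame in y; the slats are evenly spaced along x between the inner faces of the end posts with equal gaps (rounded down to the nearest mm) at the −x end and between each pair — any rounding remainder accumulates at the +x end.

The bed frame is on the floor beside the table on its +y side.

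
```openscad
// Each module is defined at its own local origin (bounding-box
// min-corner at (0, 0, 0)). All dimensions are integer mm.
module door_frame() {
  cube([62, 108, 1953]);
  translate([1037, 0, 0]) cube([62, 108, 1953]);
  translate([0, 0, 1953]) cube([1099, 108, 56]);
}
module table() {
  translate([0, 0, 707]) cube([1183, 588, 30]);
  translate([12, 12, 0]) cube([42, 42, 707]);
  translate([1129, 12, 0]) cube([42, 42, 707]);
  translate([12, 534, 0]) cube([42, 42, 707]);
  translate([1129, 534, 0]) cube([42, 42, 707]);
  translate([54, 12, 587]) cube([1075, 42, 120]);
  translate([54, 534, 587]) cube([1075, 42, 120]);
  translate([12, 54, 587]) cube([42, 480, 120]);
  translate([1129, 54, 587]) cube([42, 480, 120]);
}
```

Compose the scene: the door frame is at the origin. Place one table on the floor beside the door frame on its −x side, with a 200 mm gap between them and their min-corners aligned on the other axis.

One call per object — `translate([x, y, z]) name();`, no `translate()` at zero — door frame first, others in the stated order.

door_frame();
translate([-1383, 0, 0]) table();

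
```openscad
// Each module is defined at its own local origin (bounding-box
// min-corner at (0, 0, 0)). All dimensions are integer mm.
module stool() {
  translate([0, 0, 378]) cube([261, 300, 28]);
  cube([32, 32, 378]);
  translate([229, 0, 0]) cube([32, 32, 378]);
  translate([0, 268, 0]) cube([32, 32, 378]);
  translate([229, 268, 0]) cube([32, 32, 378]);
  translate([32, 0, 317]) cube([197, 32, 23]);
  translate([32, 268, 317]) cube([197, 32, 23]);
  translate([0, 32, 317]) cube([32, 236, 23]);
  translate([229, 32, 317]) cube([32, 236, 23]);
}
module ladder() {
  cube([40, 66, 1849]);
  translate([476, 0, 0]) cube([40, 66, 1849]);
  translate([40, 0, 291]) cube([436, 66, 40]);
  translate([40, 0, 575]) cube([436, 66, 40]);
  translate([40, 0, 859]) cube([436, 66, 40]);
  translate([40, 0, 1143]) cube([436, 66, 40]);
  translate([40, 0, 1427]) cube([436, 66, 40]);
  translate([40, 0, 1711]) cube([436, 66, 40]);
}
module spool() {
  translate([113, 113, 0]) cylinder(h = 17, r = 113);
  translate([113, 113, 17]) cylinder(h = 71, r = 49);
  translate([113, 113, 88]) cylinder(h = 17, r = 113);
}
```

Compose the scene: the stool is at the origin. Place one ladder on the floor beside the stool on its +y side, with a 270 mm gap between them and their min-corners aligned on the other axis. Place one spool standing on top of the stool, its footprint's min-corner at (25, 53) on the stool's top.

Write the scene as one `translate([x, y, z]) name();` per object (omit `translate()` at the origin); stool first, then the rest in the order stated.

stool();
translate([0, 570, 0]) ladder();
translate([25, 53, 406]) spool();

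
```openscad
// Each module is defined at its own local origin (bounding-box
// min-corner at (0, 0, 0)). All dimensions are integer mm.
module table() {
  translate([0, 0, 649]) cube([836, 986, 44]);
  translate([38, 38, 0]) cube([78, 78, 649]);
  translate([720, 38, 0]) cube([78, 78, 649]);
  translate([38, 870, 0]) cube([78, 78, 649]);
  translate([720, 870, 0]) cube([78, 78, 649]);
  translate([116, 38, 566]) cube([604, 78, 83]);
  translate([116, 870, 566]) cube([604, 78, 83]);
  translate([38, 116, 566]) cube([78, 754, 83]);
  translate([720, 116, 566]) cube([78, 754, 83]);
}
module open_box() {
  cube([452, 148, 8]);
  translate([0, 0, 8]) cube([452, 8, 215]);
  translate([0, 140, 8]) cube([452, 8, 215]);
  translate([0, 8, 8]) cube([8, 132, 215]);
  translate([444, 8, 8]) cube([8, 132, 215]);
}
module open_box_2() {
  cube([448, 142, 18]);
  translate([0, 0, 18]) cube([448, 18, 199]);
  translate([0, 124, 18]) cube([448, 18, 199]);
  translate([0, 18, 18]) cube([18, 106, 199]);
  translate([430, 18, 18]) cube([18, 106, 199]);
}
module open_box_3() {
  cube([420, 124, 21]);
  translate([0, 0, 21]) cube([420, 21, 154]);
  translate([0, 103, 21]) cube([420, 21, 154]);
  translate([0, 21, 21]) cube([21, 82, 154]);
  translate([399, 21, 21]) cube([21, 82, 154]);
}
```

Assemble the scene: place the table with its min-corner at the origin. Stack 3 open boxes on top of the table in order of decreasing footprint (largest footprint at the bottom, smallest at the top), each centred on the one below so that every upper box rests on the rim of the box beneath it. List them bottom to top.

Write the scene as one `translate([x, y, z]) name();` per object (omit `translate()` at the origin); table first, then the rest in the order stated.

table();
translate([192, 419, 693]) open_box();
translate([194, 422, 916]) open_box_2();
translate([208, 431, 1133]) open_box_3();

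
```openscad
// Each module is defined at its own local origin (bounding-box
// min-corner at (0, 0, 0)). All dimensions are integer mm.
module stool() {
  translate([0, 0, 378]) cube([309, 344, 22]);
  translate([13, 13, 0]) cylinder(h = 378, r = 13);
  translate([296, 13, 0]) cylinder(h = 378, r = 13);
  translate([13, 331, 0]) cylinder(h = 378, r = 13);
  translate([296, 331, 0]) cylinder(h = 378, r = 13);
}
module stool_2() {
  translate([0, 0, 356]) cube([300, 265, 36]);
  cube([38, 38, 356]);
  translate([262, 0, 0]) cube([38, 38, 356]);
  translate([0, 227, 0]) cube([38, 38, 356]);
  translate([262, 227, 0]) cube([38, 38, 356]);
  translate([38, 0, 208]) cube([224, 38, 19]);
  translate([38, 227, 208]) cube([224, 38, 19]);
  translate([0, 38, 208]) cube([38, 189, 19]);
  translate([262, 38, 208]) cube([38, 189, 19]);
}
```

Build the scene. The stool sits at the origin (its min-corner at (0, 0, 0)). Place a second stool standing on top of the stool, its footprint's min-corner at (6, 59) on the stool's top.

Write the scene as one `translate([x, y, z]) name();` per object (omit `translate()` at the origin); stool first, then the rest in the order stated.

stool();
translate([6, 59, 400]) stool_2();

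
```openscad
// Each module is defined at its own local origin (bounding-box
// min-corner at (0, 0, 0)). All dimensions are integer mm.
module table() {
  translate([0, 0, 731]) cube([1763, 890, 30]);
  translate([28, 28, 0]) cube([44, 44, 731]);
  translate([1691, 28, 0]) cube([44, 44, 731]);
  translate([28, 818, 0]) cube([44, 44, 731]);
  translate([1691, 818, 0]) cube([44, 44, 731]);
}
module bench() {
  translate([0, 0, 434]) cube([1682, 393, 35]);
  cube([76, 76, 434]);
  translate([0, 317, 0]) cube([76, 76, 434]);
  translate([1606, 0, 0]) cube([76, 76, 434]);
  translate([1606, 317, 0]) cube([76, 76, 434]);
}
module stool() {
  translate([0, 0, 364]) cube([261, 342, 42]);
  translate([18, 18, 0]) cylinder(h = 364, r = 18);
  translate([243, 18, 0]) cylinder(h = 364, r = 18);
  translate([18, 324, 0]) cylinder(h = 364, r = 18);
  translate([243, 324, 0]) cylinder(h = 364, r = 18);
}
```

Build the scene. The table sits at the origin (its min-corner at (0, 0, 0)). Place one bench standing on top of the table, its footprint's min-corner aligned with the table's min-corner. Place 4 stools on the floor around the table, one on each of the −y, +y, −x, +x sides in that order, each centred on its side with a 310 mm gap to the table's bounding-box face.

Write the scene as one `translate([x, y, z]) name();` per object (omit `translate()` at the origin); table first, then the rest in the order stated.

table();
translate([0, 0, 761]) bench();
translate([751, -652, 0]) stool();
translate([751, 1200, 0]) stool();
translate([-571, 274, 0]) stool();
translate([2073, 274, 0]) stool();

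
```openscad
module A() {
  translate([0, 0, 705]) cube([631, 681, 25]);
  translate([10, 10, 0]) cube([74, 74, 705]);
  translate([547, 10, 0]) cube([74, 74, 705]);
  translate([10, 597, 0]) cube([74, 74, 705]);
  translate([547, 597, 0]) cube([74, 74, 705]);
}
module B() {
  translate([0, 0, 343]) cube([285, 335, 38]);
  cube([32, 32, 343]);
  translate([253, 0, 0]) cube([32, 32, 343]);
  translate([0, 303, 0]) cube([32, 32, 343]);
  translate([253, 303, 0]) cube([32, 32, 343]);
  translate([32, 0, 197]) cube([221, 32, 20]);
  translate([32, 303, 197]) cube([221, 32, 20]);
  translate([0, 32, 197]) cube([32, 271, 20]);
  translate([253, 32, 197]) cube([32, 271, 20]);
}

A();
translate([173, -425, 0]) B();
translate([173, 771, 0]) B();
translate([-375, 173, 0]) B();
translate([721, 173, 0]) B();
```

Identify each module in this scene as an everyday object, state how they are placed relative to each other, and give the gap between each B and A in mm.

A is a table. B is a stool. Four stools sit around the table at the −y, +y, −x, +x sides. The gap between each stool and the table is 90 mm.

Each stool's nearest face is 90 mm from the table's bounding box.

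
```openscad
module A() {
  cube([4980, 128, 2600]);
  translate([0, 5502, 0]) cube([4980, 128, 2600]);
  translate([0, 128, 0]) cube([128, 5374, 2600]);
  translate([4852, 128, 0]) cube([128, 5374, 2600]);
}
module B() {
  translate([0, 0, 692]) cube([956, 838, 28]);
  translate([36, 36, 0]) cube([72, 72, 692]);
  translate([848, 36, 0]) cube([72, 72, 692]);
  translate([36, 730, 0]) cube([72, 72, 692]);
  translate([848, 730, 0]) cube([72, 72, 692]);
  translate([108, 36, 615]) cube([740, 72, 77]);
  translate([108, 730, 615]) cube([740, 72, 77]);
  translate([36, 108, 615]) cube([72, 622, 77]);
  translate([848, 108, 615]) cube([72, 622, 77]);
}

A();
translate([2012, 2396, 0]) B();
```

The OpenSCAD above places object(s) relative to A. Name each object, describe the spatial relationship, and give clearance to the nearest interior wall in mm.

A is a house frame. B is a table. The table sits inside the house frame, centred. The clearance to the nearest interior wall is 1884 mm.

Clearances: x = 1884, y = 2268; minimum 1884 mm.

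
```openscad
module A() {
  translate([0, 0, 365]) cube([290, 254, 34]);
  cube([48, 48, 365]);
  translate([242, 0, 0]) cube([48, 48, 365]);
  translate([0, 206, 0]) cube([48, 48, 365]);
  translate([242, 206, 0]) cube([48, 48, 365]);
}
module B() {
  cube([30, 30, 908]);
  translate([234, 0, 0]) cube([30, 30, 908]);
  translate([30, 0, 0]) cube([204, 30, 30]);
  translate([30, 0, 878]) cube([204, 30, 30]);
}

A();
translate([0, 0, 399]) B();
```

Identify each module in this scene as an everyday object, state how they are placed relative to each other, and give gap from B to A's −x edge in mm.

A is a stool. B is a picture frame. The picture frame is on top of the stool. The gap from the picture frame to the stool's −x edge is 0 mm.

The picture frame's min-x is at 0; the stool's min-x is 0; gap = 0 mm.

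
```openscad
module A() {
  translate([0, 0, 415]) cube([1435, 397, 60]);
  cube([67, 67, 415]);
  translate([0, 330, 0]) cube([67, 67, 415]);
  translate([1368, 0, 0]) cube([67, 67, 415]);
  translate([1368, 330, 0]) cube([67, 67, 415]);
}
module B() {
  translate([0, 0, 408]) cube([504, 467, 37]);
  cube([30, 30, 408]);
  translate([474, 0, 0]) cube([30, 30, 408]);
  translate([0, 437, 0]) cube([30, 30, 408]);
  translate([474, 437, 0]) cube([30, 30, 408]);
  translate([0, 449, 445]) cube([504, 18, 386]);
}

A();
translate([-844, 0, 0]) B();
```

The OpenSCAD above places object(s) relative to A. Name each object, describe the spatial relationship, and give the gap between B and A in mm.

The chair's nearest face is 340 mm from the bench's −x face.

A is a bench. B is a chair. The chair is on the floor beside the bench on its −x side. The gap between the chair and the bench is 340 mm.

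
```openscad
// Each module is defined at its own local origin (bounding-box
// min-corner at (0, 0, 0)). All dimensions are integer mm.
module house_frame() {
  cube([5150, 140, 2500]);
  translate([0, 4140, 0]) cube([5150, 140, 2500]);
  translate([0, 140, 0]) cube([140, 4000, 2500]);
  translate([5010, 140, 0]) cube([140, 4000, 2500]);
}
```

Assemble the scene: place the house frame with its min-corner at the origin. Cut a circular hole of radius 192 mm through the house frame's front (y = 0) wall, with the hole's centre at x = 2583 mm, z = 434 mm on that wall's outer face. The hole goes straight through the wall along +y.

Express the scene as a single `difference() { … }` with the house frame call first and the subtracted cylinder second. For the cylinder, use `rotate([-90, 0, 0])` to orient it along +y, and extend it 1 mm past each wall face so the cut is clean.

difference() {
  house_frame();
  translate([2583, -1, 434]) rotate([-90, 0, 0]) cylinder(h = 142, r = 192);
}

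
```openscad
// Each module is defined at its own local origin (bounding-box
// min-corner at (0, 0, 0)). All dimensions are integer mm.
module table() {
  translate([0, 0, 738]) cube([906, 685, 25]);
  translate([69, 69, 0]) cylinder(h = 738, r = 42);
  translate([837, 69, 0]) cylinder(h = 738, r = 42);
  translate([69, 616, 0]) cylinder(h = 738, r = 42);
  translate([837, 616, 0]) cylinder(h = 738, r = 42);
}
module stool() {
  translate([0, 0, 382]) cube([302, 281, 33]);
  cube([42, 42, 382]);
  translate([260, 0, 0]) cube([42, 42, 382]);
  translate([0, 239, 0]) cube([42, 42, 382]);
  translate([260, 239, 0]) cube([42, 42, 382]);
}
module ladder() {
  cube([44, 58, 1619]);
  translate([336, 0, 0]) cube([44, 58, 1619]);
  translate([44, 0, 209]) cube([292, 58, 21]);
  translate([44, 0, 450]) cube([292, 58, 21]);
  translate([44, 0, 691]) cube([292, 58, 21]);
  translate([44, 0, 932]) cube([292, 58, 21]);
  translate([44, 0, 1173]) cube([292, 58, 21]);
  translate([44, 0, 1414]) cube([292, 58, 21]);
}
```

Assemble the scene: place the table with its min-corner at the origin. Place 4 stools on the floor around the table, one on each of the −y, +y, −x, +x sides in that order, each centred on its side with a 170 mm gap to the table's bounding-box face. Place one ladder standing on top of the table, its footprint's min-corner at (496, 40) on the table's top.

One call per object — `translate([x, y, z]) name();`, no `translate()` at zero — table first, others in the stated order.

table();
translate([302, -451, 0]) stool();
translate([302, 855, 0]) stool();
translate([-472, 202, 0]) stool();
translate([1076, 202, 0]) stool();
translate([496, 40, 763]) ladder();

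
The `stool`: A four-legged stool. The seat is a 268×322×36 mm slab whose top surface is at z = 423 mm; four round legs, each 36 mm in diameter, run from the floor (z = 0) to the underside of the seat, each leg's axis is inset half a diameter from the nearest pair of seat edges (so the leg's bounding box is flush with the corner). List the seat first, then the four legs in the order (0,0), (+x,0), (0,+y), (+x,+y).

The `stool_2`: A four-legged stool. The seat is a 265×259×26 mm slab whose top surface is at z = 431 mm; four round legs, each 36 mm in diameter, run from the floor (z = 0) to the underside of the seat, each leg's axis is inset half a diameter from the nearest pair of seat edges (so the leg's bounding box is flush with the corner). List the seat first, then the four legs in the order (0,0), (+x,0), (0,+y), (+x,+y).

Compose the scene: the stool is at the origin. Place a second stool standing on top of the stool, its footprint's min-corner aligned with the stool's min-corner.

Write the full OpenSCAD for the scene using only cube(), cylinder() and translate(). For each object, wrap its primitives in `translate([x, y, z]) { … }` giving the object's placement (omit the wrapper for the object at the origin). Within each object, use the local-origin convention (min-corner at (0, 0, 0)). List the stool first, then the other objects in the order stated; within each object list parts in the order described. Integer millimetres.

translate([0, 0, 387]) cube([268, 322, 36]);
translate([18, 18, 0]) cylinder(h = 387, r = 18);
translate([250, 18, 0]) cylinder(h = 387, r = 18);
translate([18, 304, 0]) cylinder(h = 387, r = 18);
translate([250, 304, 0]) cylinder(h = 387, r = 18);
translate([0, 0, 423]) {
  translate([0, 0, 405]) cube([265, 259, 26]);
  translate([18, 18, 0]) cylinder(h = 405, r = 18);
  translate([247, 18, 0]) cylinder(h = 405, r = 18);
  translate([18, 241, 0]) cylinder(h = 405, r = 18);
  translate([247, 241, 0]) cylinder(h = 405, r = 18);
}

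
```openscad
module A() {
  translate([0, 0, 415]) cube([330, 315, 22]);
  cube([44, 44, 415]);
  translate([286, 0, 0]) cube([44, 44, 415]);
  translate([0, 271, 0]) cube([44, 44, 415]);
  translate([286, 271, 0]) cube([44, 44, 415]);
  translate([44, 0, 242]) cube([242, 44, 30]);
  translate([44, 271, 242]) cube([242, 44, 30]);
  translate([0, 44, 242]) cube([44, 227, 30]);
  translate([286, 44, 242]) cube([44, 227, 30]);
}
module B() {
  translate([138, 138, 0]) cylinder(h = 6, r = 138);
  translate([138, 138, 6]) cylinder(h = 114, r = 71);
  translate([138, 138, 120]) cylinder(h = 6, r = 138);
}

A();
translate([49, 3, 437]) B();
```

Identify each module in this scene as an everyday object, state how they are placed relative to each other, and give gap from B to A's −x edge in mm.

The spool's min-x is at 49; the stool's min-x is 0; gap = 49 mm.

A is a stool. B is a spool. The spool is on top of the stool. The gap from the spool to the stool's −x edge is 49 mm.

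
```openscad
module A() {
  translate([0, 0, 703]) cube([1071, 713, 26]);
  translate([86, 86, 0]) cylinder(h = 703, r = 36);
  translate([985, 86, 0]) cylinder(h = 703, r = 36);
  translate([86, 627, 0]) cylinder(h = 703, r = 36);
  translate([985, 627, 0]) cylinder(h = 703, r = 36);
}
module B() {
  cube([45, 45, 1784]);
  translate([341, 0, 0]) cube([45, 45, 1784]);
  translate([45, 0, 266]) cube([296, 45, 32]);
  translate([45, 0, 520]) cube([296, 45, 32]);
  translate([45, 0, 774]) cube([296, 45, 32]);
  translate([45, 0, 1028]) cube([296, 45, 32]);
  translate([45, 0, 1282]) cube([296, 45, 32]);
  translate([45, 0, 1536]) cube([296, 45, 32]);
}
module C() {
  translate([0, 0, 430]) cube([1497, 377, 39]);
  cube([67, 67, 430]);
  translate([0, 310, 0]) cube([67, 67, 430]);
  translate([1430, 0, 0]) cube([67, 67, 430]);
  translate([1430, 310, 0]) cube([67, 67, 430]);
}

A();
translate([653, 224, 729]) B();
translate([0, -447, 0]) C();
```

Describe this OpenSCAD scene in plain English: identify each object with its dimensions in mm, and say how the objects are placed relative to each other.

A is a table with a 1071×713 mm rectangular top, 26 mm thick, top surface at z = 729 mm, supported by four round legs of 72 mm diameter, each leg's bounding box inset 50 mm from the nearest pair of top edges, running from the floor.

B is a straight ladder. Two 45×45 mm vertical rails, 1784 mm tall, stand 386 mm apart (outside-to-outside) with their front faces coplanar on the −y side. 6 rungs, each 45 mm deep and 32 mm tall, span between the inner faces of the rails, front faces flush with the rails. The lowest rung's underside is at z = 266 mm and rungs are spaced 254 mm apart (underside to underside).

C is a long wooden bench with a 1497 mm (x) × 377 mm (y) seat, 39 mm thick, its top surface 469 mm above the floor. Four 67 mm square legs at the seat corners, flush with the edges, run from z = 0 to the seat underside.

The ladder is on top of the table. The bench is on the floor beside the table on its −y side.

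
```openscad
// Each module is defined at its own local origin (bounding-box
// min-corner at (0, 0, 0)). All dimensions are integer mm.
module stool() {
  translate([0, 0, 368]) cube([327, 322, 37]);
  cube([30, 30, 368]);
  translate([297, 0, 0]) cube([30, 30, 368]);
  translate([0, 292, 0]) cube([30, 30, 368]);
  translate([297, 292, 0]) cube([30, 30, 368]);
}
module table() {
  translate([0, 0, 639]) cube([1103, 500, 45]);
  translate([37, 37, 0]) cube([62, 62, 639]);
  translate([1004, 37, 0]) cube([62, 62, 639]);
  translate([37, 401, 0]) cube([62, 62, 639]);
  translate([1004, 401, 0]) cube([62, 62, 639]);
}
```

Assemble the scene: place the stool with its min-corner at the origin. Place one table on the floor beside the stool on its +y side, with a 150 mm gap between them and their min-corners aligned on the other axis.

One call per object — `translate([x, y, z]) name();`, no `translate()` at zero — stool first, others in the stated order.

stool();
translate([0, 472, 0]) table();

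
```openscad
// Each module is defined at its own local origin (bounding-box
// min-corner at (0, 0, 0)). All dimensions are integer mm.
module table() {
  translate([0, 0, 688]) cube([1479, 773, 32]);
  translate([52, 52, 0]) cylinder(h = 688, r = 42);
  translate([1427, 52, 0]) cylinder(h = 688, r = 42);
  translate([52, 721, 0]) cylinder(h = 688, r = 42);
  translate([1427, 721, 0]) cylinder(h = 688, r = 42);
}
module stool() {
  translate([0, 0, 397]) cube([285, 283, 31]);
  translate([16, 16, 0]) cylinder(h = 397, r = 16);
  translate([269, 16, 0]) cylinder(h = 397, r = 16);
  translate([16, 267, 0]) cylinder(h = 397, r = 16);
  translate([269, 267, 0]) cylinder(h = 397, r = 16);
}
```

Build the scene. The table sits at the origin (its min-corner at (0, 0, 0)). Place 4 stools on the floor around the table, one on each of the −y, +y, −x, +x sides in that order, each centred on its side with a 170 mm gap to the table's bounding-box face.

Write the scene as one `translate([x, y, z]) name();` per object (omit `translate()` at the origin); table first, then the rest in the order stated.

table();
translate([597, -453, 0]) stool();
translate([597, 943, 0]) stool();
translate([-455, 245, 0]) stool();
translate([1649, 245, 0]) stool();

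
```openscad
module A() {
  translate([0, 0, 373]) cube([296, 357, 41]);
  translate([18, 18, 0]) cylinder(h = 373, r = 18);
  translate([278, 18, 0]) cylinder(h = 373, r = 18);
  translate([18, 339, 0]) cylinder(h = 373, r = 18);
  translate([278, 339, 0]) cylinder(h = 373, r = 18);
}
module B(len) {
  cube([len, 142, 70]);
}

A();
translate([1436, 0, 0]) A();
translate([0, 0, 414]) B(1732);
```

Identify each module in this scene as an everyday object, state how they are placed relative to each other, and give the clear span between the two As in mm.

A is a stool. B is a beam. A beam spans the tops of two stools. The clear span between the two stools is 1140 mm.

Second stool starts at x = 1436; first ends at x = 296; clear span = 1436 − 296 = 1140 mm.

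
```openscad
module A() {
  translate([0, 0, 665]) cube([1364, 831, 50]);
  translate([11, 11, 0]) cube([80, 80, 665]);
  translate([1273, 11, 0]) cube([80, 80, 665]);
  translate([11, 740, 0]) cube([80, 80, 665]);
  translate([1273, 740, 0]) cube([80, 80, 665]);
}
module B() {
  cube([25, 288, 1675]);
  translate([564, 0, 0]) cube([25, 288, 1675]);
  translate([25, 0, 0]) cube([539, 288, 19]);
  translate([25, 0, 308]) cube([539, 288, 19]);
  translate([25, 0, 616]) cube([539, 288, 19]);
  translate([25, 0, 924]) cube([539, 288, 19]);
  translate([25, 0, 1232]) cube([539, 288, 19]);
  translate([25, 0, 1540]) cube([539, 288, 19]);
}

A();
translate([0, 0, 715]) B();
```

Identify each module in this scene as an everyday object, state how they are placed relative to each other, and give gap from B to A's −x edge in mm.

The bookshelf's min-x is at 0; the table's min-x is 0; gap = 0 mm.

A is a table. B is a bookshelf. The bookshelf is on top of the table. The gap from the bookshelf to the table's −x edge is 0 mm.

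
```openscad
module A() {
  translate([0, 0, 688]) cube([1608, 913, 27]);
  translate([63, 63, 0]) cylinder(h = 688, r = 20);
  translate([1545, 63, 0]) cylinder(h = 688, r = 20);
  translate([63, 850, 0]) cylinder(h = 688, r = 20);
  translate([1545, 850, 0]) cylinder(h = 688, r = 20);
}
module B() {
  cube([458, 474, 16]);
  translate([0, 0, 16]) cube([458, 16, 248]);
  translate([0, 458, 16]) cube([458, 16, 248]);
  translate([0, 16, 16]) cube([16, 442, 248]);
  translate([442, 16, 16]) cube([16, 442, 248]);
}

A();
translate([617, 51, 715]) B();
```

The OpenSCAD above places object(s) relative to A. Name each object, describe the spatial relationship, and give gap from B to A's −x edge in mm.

The open box's min-x is at 617; the table's min-x is 0; gap = 617 mm.

A is a table. B is an open box. The open box is on top of the table. The gap from the open box to the table's −x edge is 617 mm.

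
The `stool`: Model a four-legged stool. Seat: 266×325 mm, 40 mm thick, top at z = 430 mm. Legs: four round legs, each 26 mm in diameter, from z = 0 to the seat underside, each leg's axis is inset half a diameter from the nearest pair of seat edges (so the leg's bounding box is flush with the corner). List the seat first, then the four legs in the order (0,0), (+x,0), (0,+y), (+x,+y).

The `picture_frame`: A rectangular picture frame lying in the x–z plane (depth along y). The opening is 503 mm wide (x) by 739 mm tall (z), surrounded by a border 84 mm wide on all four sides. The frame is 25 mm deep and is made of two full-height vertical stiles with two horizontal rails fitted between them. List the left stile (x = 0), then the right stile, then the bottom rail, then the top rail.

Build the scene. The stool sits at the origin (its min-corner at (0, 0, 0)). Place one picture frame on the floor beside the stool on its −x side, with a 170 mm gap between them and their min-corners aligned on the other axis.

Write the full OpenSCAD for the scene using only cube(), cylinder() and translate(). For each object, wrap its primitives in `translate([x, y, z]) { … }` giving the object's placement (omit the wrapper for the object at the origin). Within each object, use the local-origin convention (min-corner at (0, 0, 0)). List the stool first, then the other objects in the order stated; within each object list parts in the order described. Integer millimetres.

translate([0, 0, 390]) cube([266, 325, 40]);
translate([13, 13, 0]) cylinder(h = 390, r = 13);
translate([253, 13, 0]) cylinder(h = 390, r = 13);
translate([13, 312, 0]) cylinder(h = 390, r = 13);
translate([253, 312, 0]) cylinder(h = 390, r = 13);
translate([-841, 0, 0]) {
  cube([84, 25, 907]);
  translate([587, 0, 0]) cube([84, 25, 907]);
  translate([84, 0, 0]) cube([503, 25, 84]);
  translate([84, 0, 823]) cube([503, 25, 84]);
}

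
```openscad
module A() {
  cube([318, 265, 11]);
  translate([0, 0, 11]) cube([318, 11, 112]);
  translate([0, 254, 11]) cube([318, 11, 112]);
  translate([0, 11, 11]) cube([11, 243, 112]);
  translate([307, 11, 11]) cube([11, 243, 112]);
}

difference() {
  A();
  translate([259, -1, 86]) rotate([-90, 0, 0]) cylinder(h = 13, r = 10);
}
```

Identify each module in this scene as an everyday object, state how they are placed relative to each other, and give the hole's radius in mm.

The subtracted cylinder has r = 10 mm.

A is an open box. The open box has a circular hole through its front wall. The hole's radius is 10 mm.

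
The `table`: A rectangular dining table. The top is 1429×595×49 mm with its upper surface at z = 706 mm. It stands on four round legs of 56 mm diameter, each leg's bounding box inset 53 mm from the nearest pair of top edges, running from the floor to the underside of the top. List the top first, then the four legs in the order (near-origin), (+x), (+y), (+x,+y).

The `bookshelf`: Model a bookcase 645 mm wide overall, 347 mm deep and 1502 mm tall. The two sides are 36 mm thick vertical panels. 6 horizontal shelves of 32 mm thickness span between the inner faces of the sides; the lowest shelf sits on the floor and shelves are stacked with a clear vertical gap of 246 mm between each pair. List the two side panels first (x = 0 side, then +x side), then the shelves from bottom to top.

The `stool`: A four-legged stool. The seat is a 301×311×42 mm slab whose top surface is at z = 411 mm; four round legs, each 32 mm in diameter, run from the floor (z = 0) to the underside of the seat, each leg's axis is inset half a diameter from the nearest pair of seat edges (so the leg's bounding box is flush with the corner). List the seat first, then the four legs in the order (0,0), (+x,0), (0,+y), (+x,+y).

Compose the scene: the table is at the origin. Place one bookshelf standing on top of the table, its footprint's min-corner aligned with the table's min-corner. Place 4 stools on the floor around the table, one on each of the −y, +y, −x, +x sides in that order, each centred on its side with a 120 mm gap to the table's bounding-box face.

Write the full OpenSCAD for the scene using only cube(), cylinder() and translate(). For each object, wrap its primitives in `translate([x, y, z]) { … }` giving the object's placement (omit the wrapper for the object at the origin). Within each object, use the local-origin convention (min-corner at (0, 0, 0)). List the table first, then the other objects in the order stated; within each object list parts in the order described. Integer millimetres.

translate([0, 0, 657]) cube([1429, 595, 49]);
translate([81, 81, 0]) cylinder(h = 657, r = 28);
translate([1348, 81, 0]) cylinder(h = 657, r = 28);
translate([81, 514, 0]) cylinder(h = 657, r = 28);
translate([1348, 514, 0]) cylinder(h = 657, r = 28);
translate([0, 0, 706]) {
  cube([36, 347, 1502]);
  translate([609, 0, 0]) cube([36, 347, 1502]);
  translate([36, 0, 0]) cube([573, 347, 32]);
  translate([36, 0, 278]) cube([573, 347, 32]);
  translate([36, 0, 556]) cube([573, 347, 32]);
  translate([36, 0, 834]) cube([573, 347, 32]);
  translate([36, 0, 1112]) cube([573, 347, 32]);
  translate([36, 0, 1390]) cube([573, 347, 32]);
}
translate([564, -431, 0]) {
  translate([0, 0, 369]) cube([301, 311, 42]);
  translate([16, 16, 0]) cylinder(h = 369, r = 16);
  translate([285, 16, 0]) cylinder(h = 369, r = 16);
  translate([16, 295, 0]) cylinder(h = 369, r = 16);
  translate([285, 295, 0]) cylinder(h = 369, r = 16);
}
translate([564, 715, 0]) {
  translate([0, 0, 369]) cube([301, 311, 42]);
  translate([16, 16, 0]) cylinder(h = 369, r = 16);
  translate([285, 16, 0]) cylinder(h = 369, r = 16);
  translate([16, 295, 0]) cylinder(h = 369, r = 16);
  translate([285, 295, 0]) cylinder(h = 369, r = 16);
}
translate([-421, 142, 0]) {
  translate([0, 0, 369]) cube([301, 311, 42]);
  translate([16, 16, 0]) cylinder(h = 369, r = 16);
  translate([285, 16, 0]) cylinder(h = 369, r = 16);
  translate([16, 295, 0]) cylinder(h = 369, r = 16);
  translate([285, 295, 0]) cylinder(h = 369, r = 16);
}
translate([1549, 142, 0]) {
  translate([0, 0, 369]) cube([301, 311, 42]);
  translate([16, 16, 0]) cylinder(h = 369, r = 16);
  translate([285, 16, 0]) cylinder(h = 369, r = 16);
  translate([16, 295, 0]) cylinder(h = 369, r = 16);
  translate([285, 295, 0]) cylinder(h = 369, r = 16);
}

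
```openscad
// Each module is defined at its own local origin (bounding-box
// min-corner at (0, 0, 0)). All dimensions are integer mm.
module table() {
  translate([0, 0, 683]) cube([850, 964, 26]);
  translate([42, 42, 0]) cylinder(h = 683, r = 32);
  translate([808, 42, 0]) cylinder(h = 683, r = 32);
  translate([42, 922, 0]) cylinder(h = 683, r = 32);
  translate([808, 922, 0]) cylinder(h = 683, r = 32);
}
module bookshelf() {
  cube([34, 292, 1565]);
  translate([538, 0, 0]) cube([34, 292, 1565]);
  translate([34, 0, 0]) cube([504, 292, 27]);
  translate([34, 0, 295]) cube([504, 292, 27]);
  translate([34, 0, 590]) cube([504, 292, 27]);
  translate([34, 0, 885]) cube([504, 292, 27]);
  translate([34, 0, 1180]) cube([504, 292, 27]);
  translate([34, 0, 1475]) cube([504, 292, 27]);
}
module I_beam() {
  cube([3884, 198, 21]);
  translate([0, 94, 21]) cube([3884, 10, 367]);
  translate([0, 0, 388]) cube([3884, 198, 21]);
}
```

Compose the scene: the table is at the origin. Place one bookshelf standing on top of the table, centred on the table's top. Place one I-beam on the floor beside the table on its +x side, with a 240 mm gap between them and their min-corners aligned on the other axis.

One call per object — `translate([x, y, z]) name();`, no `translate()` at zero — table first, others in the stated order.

table();
translate([139, 336, 709]) bookshelf();
translate([1090, 0, 0]) I_beam();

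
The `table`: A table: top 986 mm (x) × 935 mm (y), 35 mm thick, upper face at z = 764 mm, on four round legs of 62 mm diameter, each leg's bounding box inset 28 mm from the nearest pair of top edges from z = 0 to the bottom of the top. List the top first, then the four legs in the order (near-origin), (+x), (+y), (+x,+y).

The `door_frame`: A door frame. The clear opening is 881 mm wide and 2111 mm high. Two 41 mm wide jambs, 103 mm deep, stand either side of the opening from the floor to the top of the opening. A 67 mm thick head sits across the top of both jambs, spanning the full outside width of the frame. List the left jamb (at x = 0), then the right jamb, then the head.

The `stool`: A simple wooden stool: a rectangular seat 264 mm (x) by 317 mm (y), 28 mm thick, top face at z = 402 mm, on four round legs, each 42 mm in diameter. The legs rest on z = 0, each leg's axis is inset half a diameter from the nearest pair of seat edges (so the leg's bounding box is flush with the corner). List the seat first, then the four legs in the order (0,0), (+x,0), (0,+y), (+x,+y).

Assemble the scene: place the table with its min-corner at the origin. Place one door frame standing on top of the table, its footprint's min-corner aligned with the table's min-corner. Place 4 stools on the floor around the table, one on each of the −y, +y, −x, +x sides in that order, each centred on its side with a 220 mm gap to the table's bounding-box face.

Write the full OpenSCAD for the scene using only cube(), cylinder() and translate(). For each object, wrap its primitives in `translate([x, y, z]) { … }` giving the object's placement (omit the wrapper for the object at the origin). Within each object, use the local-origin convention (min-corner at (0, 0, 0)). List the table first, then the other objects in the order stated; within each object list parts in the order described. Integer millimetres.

translate([0, 0, 729]) cube([986, 935, 35]);
translate([59, 59, 0]) cylinder(h = 729, r = 31);
translate([927, 59, 0]) cylinder(h = 729, r = 31);
translate([59, 876, 0]) cylinder(h = 729, r = 31);
translate([927, 876, 0]) cylinder(h = 729, r = 31);
translate([0, 0, 764]) {
  cube([41, 103, 2111]);
  translate([922, 0, 0]) cube([41, 103, 2111]);
  translate([0, 0, 2111]) cube([963, 103, 67]);
}
translate([361, -537, 0]) {
  translate([0, 0, 374]) cube([264, 317, 28]);
  translate([21, 21, 0]) cylinder(h = 374, r = 21);
  translate([243, 21, 0]) cylinder(h = 374, r = 21);
  translate([21, 296, 0]) cylinder(h = 374, r = 21);
  translate([243, 296, 0]) cylinder(h = 374, r = 21);
}
translate([361, 1155, 0]) {
  translate([0, 0, 374]) cube([264, 317, 28]);
  translate([21, 21, 0]) cylinder(h = 374, r = 21);
  translate([243, 21, 0]) cylinder(h = 374, r = 21);
  translate([21, 296, 0]) cylinder(h = 374, r = 21);
  translate([243, 296, 0]) cylinder(h = 374, r = 21);
}
translate([-484, 309, 0]) {
  translate([0, 0, 374]) cube([264, 317, 28]);
  translate([21, 21, 0]) cylinder(h = 374, r = 21);
  translate([243, 21, 0]) cylinder(h = 374, r = 21);
  translate([21, 296, 0]) cylinder(h = 374, r = 21);
  translate([243, 296, 0]) cylinder(h = 374, r = 21);
}
translate([1206, 309, 0]) {
  translate([0, 0, 374]) cube([264, 317, 28]);
  translate([21, 21, 0]) cylinder(h = 374, r = 21);
  translate([243, 21, 0]) cylinder(h = 374, r = 21);
  translate([21, 296, 0]) cylinder(h = 374, r = 21);
  translate([243, 296, 0]) cylinder(h = 374, r = 21);
}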